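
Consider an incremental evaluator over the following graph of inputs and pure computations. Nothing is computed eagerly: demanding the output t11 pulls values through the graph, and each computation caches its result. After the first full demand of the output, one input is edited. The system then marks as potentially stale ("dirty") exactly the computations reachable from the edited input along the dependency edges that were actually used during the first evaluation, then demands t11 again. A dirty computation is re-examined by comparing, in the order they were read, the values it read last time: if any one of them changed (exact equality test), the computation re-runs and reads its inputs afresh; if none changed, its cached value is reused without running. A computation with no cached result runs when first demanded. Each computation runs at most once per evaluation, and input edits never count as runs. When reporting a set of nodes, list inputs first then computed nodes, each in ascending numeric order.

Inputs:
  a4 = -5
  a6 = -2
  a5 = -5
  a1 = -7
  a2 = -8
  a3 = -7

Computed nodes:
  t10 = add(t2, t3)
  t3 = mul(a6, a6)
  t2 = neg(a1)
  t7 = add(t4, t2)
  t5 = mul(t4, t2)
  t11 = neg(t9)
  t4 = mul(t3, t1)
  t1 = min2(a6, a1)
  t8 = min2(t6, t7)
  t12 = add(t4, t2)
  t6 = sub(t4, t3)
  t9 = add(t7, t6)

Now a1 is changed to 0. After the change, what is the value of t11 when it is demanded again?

t11 now evaluates to 20.

Initial pass — values computed on the first demand:
  t1 = min2(-2, -7) = -7
  t2 = neg(-7) = 7
  t3 = mul(-2, -2) = 4
  t4 = mul(4, -7) = -28
  t6 = sub(-28, 4) = -32
  t7 = add(-28, 7) = -21
  t9 = add(-21, -32) = -53
  t11 = neg(-53) = 53

Second demand — change propagation:
  t1: re-runs because a1 -7->0; new result -2.
  t2: re-runs because a1 -7->0; new result 0.
  t4: re-runs because t1 -7->-2; new result -8.
  t6: re-runs because t4 -28->-8; new result -12.
  t7: re-runs because t4 -28->-8; t2 7->0; new result -8.
  t9: re-runs because t7 -21->-8; t6 -32->-12; new result -20.
  t11: re-runs because t9 -53->-20; new result 20.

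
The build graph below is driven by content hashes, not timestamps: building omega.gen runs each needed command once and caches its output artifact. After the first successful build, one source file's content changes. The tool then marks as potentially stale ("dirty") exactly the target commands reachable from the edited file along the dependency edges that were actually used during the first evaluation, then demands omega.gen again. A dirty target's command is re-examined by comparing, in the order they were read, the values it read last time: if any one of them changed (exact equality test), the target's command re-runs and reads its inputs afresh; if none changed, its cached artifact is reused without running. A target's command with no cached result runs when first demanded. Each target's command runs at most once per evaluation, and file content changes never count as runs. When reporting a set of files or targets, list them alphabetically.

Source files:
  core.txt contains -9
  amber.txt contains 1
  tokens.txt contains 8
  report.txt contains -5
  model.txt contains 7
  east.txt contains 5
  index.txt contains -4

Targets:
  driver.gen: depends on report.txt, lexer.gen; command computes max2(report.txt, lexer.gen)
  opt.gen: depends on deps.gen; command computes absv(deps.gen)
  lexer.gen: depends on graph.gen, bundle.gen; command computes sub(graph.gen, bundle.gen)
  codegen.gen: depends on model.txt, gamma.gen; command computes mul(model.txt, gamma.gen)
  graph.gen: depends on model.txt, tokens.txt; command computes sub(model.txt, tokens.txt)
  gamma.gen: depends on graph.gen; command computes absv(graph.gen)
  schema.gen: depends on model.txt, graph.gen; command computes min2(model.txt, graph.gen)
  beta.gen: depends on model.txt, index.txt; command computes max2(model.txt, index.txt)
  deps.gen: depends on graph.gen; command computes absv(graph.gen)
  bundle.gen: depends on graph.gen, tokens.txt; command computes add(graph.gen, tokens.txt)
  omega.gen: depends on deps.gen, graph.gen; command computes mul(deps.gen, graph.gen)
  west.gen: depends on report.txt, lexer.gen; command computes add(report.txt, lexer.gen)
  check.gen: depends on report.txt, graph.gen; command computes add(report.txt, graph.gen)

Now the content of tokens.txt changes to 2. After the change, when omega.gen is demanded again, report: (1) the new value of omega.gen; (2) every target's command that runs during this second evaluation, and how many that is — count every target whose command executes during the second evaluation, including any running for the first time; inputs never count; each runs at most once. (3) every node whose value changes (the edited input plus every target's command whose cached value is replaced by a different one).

omega.gen now evaluates to 25.
Run set: deps.gen, graph.gen, omega.gen (3 run).
Changed values: deps.gen, graph.gen, omega.gen, tokens.txt.

Initial pass — values computed on the first demand:
  graph.gen = sub(7, 8) = -1
  deps.gen = absv(-1) = 1
  omega.gen = mul(1, -1) = -1

Second demand — change propagation:
  graph.gen: re-runs because tokens.txt 8->2; new result 5.
  deps.gen: re-runs because graph.gen -1->5; new result 5.
  omega.gen: re-runs because deps.gen 1->5; graph.gen -1->5; new result 25.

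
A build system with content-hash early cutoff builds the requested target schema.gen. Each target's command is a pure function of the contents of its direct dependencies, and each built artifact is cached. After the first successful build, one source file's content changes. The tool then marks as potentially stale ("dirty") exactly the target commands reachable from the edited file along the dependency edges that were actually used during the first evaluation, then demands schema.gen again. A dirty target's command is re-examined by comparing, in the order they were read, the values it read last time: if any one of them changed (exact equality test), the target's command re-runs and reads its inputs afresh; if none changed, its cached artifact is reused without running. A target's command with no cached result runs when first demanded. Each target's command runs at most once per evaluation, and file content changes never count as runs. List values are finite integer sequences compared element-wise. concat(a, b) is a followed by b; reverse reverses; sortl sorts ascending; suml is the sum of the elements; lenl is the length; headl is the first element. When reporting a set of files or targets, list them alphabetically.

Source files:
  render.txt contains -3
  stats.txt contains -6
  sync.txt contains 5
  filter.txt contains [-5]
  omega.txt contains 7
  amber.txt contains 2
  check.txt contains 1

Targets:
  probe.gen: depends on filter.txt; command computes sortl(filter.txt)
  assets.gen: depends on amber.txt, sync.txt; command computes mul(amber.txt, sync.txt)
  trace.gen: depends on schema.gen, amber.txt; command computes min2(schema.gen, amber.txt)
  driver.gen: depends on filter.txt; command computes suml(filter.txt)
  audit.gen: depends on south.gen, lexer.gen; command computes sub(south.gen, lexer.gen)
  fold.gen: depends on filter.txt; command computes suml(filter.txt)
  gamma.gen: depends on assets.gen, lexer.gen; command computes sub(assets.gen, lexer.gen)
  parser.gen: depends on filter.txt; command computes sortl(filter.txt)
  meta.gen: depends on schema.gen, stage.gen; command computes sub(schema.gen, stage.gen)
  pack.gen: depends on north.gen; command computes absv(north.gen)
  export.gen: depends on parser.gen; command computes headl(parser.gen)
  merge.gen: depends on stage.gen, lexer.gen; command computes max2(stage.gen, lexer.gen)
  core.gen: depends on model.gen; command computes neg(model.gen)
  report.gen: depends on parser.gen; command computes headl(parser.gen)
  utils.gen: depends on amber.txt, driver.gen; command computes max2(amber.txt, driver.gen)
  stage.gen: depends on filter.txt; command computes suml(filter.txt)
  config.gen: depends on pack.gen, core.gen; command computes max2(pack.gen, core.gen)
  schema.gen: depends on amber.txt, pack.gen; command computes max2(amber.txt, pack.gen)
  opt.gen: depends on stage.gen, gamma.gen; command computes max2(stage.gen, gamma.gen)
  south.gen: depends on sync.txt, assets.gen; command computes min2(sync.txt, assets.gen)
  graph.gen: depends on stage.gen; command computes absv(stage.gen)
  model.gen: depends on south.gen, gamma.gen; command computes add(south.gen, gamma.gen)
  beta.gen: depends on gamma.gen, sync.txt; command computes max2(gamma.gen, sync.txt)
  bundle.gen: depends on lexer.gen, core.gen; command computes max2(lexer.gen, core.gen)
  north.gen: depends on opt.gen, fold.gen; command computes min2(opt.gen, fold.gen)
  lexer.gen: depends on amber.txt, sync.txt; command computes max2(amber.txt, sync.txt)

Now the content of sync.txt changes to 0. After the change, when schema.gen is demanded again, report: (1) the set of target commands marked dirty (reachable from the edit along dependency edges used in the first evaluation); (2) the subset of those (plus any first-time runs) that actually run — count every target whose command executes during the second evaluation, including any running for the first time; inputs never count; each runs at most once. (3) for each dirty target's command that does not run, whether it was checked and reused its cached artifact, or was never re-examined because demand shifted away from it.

First evaluation (everything demanded from the output):
  assets.gen = mul(2, 5) = 10
  fold.gen = suml([-5]) = -5
  lexer.gen = max2(2, 5) = 5
  gamma.gen = sub(10, 5) = 5
  stage.gen = suml([-5]) = -5
  opt.gen = max2(-5, 5) = 5
  north.gen = min2(5, -5) = -5
  pack.gen = absv(-5) = 5
  schema.gen = max2(2, 5) = 5

Propagation after the edit:
  assets.gen: runs — sync.txt 5->0; result 0.
  lexer.gen: runs — sync.txt 5->0; result 2.
  gamma.gen: runs — assets.gen 10->0; lexer.gen 5->2; result -2.
  opt.gen: runs — gamma.gen 5->-2; result -2.
  north.gen: runs — opt.gen 5->-2; result -5 (same value as before).
  pack.gen: checked — values it read are unchanged (north.gen unchanged); reused cached 5 without running.
  schema.gen: checked — values it read are unchanged (amber.txt unchanged, pack.gen unchanged); reused cached 5 without running.

Key observation: the change is absorbed at north.gen — it re-runs but produces the same value, and the output's value is unchanged.

Marked dirty: assets.gen, gamma.gen, lexer.gen, north.gen, opt.gen, pack.gen, schema.gen.
Target commands that run: assets.gen, gamma.gen, lexer.gen, north.gen, opt.gen — 5 in total.
Checked but reused from cache: pack.gen, schema.gen.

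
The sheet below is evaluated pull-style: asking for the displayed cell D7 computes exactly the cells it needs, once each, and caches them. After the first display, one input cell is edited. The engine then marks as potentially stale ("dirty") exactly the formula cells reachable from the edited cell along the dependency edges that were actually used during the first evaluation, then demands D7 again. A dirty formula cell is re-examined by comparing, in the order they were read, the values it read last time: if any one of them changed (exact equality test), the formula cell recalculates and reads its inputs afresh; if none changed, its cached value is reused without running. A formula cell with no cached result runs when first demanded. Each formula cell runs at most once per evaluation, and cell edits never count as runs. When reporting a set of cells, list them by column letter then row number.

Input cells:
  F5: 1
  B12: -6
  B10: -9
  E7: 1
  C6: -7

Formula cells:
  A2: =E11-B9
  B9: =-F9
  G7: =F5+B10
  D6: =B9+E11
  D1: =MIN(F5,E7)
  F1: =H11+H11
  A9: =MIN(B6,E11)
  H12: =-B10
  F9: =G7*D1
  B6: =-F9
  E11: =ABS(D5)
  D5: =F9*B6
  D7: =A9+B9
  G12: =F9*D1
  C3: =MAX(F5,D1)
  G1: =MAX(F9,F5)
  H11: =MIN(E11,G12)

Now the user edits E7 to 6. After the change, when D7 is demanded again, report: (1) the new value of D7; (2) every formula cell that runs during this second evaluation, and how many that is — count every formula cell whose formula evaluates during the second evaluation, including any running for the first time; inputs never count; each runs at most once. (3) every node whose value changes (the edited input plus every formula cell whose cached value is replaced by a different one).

First demand of the output computes:
  D1 = MIN(1, 1) = 1
  G7 = 1 + -9 = -8
  F9 = -8 * 1 = -8
  B6 = -(-8) = 8
  B9 = -(-8) = 8
  D5 = -8 * 8 = -64
  E11 = ABS(-64) = 64
  A9 = MIN(8, 64) = 8
  D7 = 8 + 8 = 16

After the edit, cleaning proceeds:
  D1: a read changed (E7 1->6) — executes, giving 1 — identical to its old value.
  F9: dirty, but its reads are unchanged (G7 unchanged, D1 unchanged); cached -8 stands.
  B6: dirty, but its reads are unchanged (F9 unchanged); cached 8 stands.
  B9: dirty, but its reads are unchanged (F9 unchanged); cached 8 stands.
  D5: dirty, but its reads are unchanged (F9 unchanged, B6 unchanged); cached -64 stands.
  E11: dirty, but its reads are unchanged (D5 unchanged); cached 64 stands.
  A9: dirty, but its reads are unchanged (B6 unchanged, E11 unchanged); cached 8 stands.
  D7: dirty, but its reads are unchanged (A9 unchanged, B9 unchanged); cached 16 stands.

Note the absorption at D1: it re-runs yet its value is the same, leaving the output's value untouched.

Demanding D7 again yields 16.
1 formula cells run: D1.
The nodes whose values change: E7.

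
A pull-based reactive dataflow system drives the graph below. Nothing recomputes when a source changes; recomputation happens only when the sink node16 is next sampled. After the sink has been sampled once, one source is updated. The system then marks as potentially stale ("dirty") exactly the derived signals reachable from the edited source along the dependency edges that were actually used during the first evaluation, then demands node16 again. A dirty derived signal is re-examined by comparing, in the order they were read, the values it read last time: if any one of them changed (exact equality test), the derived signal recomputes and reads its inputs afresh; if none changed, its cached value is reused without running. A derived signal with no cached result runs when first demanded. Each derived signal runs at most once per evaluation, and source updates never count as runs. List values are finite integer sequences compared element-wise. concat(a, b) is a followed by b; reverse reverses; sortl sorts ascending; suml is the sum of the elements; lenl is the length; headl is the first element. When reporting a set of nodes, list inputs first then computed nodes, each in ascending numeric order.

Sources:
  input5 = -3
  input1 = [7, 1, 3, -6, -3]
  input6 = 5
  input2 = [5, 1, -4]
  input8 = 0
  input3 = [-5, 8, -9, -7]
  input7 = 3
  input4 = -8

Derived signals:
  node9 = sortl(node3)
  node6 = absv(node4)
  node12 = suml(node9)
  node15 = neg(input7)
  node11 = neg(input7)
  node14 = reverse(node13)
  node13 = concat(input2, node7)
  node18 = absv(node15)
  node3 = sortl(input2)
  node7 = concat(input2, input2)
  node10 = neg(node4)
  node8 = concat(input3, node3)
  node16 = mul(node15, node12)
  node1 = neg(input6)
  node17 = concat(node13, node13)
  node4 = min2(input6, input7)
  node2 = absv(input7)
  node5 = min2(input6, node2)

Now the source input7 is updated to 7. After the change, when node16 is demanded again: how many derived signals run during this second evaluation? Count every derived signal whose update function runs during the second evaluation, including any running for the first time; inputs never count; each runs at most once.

First evaluation (everything demanded from the output):
  node3 = sortl([5, 1, -4]) = [-4, 1, 5]
  node9 = sortl([-4, 1, 5]) = [-4, 1, 5]
  node12 = suml([-4, 1, 5]) = 2
  node15 = neg(3) = -3
  node16 = mul(-3, 2) = -6

Propagation after the edit:
  node15: runs — input7 3->7; result -7.
  node16: runs — node15 -3->-7; result -14.

Derived signals that run: node15, node16 — 2 in total.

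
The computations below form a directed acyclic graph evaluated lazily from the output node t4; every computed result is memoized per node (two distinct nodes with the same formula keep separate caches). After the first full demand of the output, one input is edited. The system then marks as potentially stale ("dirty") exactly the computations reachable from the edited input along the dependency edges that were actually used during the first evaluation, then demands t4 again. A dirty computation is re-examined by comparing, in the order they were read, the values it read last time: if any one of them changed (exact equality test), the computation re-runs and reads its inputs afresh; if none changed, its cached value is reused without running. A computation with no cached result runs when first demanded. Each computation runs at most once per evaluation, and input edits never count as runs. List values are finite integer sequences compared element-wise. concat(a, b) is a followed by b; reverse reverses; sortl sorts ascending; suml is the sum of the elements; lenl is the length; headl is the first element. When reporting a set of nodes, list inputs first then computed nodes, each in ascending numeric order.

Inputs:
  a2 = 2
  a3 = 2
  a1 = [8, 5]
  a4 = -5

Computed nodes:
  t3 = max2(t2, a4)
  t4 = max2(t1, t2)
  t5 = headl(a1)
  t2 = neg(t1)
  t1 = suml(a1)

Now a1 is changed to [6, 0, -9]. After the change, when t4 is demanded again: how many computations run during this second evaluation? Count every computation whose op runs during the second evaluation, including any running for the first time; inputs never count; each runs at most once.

3 computations run: t1, t2, t4.

First demand of the output computes:
  t1 = suml([8, 5]) = 13
  t2 = neg(13) = -13
  t4 = max2(13, -13) = 13

After the edit, cleaning proceeds:
  t1: a read changed (a1 [8, 5]->[6, 0, -9]) — executes, giving -3.
  t2: a read changed (t1 13->-3) — executes, giving 3.
  t4: a read changed (t1 13->-3; t2 -13->3) — executes, giving 3.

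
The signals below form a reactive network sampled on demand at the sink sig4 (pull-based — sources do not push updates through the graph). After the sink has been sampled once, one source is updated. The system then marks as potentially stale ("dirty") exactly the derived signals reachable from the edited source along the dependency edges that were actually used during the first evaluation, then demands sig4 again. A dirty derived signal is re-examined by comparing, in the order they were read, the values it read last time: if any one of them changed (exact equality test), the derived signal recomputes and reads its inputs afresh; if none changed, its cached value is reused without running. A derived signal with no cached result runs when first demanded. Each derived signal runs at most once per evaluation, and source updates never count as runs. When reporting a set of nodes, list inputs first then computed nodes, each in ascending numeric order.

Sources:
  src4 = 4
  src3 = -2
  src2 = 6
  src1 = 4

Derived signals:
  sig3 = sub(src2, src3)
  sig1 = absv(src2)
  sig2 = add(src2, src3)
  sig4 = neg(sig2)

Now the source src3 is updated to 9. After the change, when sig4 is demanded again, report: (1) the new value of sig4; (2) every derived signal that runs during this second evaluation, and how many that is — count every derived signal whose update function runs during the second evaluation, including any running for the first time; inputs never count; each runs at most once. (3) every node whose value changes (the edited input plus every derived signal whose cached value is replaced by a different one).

sig4 now evaluates to -15.
Run set: sig2, sig4 (2 run).
Changed values: src3, sig2, sig4.

Initial pass — values computed on the first demand:
  sig2 = add(6, -2) = 4
  sig4 = neg(4) = -4

Second demand — change propagation:
  sig2: re-runs because src3 -2->9; new result 15.
  sig4: re-runs because sig2 4->15; new result -15.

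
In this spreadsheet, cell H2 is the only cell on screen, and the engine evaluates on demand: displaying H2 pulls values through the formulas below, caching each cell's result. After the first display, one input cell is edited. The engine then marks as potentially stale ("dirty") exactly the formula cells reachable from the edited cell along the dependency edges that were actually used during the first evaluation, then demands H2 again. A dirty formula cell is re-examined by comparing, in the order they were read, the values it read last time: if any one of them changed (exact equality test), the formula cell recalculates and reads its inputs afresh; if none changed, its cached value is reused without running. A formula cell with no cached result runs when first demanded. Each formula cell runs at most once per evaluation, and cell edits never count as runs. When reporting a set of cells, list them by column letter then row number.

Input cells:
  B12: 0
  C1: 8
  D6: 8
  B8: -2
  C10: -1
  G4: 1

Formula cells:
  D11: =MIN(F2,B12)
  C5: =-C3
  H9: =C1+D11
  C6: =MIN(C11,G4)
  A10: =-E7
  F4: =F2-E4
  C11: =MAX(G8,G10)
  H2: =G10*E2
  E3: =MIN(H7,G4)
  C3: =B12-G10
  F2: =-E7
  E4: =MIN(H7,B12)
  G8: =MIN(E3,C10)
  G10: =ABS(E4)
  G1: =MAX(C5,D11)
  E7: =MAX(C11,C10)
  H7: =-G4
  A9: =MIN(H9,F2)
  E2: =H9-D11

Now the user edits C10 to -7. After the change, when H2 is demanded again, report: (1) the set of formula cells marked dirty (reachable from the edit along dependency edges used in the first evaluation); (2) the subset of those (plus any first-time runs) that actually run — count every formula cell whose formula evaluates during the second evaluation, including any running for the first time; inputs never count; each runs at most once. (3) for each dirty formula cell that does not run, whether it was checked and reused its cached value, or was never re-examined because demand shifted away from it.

Initial pass — values computed on the first demand:
  H7 = -(1) = -1
  E3 = MIN(-1, 1) = -1
  E4 = MIN(-1, 0) = -1
  G8 = MIN(-1, -1) = -1
  G10 = ABS(-1) = 1
  C11 = MAX(-1, 1) = 1
  E7 = MAX(1, -1) = 1
  F2 = -(1) = -1
  D11 = MIN(-1, 0) = -1
  H9 = 8 + -1 = 7
  E2 = 7 - -1 = 8
  H2 = 1 * 8 = 8

Second demand — change propagation:
  G8: re-runs because C10 -1->-7; new result -7.
  C11: re-runs because G8 -1->-7; new result 1 (unchanged).
  E7: re-runs because C10 -1->-7; new result 1 (unchanged).
  F2: re-examined; everything it read last time is the same (E7 unchanged) — cache -1 kept, no run.
  D11: re-examined; everything it read last time is the same (F2 unchanged, B12 unchanged) — cache -1 kept, no run.
  H9: re-examined; everything it read last time is the same (C1 unchanged, D11 unchanged) — cache 7 kept, no run.
  E2: re-examined; everything it read last time is the same (H9 unchanged, D11 unchanged) — cache 8 kept, no run.
  H2: re-examined; everything it read last time is the same (G10 unchanged, E2 unchanged) — cache 8 kept, no run.

The important point: at F2 every value read last time is unchanged, so the dirty flag clears without a run.

Dirty set: C11, D11, E2, E7, F2, G8, H2, H9.
Run set: C11, E7, G8 (3 run).
Re-examined without running (cache reused): D11, E2, F2, H2, H9.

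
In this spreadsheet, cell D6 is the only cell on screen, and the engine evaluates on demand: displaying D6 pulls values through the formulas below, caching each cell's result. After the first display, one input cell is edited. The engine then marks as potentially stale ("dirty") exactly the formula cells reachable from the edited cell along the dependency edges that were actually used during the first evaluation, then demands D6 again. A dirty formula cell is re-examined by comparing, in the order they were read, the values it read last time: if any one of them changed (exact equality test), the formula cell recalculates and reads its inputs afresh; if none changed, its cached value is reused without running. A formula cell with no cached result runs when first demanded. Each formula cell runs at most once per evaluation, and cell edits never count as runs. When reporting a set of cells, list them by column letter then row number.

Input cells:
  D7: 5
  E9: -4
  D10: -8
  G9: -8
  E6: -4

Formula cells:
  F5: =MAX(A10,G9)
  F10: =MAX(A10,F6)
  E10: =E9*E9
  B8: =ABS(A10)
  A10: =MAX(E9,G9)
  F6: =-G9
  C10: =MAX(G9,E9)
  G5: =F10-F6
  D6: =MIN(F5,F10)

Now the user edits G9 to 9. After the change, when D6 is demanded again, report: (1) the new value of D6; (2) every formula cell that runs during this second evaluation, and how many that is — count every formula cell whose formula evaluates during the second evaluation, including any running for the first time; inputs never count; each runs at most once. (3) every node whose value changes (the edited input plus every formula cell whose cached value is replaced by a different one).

D6 now evaluates to 9.
Run set: A10, D6, F5, F6, F10 (5 run).
Changed values: A10, D6, F5, F6, F10, G9.

Initial pass — values computed on the first demand:
  A10 = MAX(-4, -8) = -4
  F5 = MAX(-4, -8) = -4
  F6 = -(-8) = 8
  F10 = MAX(-4, 8) = 8
  D6 = MIN(-4, 8) = -4

Second demand — change propagation:
  A10: re-runs because G9 -8->9; new result 9.
  F5: re-runs because A10 -4->9; G9 -8->9; new result 9.
  F6: re-runs because G9 -8->9; new result -9.
  F10: re-runs because A10 -4->9; F6 8->-9; new result 9.
  D6: re-runs because F5 -4->9; F10 8->9; new result 9.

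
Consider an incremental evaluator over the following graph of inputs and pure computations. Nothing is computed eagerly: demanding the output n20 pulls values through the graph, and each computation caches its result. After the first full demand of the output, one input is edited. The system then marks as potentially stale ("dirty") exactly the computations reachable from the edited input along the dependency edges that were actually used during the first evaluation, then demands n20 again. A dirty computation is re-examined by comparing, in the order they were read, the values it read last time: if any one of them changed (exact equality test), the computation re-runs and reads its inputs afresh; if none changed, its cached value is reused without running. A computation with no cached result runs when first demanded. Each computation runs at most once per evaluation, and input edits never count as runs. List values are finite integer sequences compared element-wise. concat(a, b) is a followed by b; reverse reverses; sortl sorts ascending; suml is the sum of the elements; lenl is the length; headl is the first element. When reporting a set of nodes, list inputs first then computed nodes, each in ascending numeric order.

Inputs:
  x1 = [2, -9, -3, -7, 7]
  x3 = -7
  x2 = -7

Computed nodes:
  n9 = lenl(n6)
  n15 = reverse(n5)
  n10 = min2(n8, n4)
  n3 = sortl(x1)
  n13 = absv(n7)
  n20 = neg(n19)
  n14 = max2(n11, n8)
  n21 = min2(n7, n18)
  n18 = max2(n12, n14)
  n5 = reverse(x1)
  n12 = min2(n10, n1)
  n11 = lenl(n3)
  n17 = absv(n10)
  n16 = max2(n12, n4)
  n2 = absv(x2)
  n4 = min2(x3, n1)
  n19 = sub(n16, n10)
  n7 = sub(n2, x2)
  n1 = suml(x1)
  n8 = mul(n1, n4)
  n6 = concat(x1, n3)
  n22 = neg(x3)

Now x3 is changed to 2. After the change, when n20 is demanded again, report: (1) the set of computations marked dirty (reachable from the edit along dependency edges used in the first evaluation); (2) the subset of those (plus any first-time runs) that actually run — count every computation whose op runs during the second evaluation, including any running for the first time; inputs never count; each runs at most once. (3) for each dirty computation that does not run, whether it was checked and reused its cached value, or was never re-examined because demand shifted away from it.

Dirty set: n4, n8, n10, n12, n16, n19, n20.
Run set: n4 (1 run).
Re-examined without running (cache reused): n8, n10, n12, n16, n19, n20.
The important point: n4 recomputes to an identical value, and the output ends up unchanged.

Initial pass — values computed on the first demand:
  n1 = suml([2, -9, -3, -7, 7]) = -10
  n4 = min2(-7, -10) = -10
  n8 = mul(-10, -10) = 100
  n10 = min2(100, -10) = -10
  n12 = min2(-10, -10) = -10
  n16 = max2(-10, -10) = -10
  n19 = sub(-10, -10) = 0
  n20 = neg(0) = 0

Second demand — change propagation:
  n4: re-runs because x3 -7->2; new result -10 (unchanged).
  n8: re-examined; everything it read last time is the same (n1 unchanged, n4 unchanged) — cache 100 kept, no run.
  n10: re-examined; everything it read last time is the same (n8 unchanged, n4 unchanged) — cache -10 kept, no run.
  n12: re-examined; everything it read last time is the same (n10 unchanged, n1 unchanged) — cache -10 kept, no run.
  n16: re-examined; everything it read last time is the same (n12 unchanged, n4 unchanged) — cache -10 kept, no run.
  n19: re-examined; everything it read last time is the same (n16 unchanged, n10 unchanged) — cache 0 kept, no run.
  n20: re-examined; everything it read last time is the same (n19 unchanged) — cache 0 kept, no run.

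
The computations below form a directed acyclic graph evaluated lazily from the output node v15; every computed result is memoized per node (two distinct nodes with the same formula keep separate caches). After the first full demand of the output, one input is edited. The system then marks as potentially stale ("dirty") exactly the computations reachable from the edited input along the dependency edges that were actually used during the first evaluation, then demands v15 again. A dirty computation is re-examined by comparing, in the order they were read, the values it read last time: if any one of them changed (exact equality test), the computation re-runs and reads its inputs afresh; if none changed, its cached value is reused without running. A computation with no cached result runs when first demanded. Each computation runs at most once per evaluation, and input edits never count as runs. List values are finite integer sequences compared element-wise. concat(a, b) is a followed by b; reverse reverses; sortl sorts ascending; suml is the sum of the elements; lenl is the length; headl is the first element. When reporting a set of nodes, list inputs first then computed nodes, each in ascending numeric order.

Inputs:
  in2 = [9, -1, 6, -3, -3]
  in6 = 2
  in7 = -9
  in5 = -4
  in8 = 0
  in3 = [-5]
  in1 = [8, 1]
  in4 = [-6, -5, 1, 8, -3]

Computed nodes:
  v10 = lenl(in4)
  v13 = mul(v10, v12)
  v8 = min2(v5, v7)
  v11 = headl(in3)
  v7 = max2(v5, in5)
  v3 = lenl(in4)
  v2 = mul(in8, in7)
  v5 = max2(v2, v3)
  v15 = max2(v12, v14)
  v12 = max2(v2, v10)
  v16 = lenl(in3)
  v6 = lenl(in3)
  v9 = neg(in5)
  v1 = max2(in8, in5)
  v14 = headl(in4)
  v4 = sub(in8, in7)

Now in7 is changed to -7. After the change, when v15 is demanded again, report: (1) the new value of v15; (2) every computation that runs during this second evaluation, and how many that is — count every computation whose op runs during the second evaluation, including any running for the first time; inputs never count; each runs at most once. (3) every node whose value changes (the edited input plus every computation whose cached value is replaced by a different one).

First demand of the output computes:
  v2 = mul(0, -9) = 0
  v10 = lenl([-6, -5, 1, 8, -3]) = 5
  v12 = max2(0, 5) = 5
  v14 = headl([-6, -5, 1, 8, -3]) = -6
  v15 = max2(5, -6) = 5

After the edit, cleaning proceeds:
  v2: a read changed (in7 -9->-7) — executes, giving 0 — identical to its old value.
  v12: dirty, but its reads are unchanged (v2 unchanged, v10 unchanged); cached 5 stands.
  v15: dirty, but its reads are unchanged (v12 unchanged, v14 unchanged); cached 5 stands.

Note the absorption at v2: it re-runs yet its value is the same, leaving the output's value untouched.

Demanding v15 again yields 5.
1 computations run: v2.
The nodes whose values change: in7.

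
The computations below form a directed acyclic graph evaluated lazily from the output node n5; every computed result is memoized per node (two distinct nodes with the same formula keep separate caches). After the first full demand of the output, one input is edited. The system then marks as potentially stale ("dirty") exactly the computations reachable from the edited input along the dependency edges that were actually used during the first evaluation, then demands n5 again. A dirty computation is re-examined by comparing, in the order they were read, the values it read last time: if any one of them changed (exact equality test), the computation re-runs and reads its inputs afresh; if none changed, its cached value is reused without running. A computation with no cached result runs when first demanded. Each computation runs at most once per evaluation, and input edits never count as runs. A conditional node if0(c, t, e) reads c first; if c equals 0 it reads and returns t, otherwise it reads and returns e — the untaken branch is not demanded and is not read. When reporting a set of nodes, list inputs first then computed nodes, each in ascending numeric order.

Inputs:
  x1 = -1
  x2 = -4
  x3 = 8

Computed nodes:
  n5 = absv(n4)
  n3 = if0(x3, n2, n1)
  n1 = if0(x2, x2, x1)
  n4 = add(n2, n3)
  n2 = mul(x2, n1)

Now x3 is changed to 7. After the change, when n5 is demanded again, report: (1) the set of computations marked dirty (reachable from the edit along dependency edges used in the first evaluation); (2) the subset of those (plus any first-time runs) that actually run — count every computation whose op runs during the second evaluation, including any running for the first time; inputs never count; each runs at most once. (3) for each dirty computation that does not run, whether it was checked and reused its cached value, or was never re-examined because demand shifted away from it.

First demand of the output computes:
  n1 = if0(x2=-4 -> else branch x1) = -1
  n2 = mul(-4, -1) = 4
  n3 = if0(x3=8 -> else branch n1) = -1
  n4 = add(4, -1) = 3
  n5 = absv(3) = 3

After the edit, cleaning proceeds:
  n3: a read changed (x3 8->7) — executes, giving -1 — identical to its old value.
  n4: dirty, but its reads are unchanged (n2 unchanged, n3 unchanged); cached 3 stands.
  n5: dirty, but its reads are unchanged (n4 unchanged); cached 3 stands.

Note the absorption at n3: it re-runs yet its value is the same, leaving the output's value untouched.

The edit dirties: n3, n4, n5.
1 computations run: n3.
Cache hits after checking: n4, n5.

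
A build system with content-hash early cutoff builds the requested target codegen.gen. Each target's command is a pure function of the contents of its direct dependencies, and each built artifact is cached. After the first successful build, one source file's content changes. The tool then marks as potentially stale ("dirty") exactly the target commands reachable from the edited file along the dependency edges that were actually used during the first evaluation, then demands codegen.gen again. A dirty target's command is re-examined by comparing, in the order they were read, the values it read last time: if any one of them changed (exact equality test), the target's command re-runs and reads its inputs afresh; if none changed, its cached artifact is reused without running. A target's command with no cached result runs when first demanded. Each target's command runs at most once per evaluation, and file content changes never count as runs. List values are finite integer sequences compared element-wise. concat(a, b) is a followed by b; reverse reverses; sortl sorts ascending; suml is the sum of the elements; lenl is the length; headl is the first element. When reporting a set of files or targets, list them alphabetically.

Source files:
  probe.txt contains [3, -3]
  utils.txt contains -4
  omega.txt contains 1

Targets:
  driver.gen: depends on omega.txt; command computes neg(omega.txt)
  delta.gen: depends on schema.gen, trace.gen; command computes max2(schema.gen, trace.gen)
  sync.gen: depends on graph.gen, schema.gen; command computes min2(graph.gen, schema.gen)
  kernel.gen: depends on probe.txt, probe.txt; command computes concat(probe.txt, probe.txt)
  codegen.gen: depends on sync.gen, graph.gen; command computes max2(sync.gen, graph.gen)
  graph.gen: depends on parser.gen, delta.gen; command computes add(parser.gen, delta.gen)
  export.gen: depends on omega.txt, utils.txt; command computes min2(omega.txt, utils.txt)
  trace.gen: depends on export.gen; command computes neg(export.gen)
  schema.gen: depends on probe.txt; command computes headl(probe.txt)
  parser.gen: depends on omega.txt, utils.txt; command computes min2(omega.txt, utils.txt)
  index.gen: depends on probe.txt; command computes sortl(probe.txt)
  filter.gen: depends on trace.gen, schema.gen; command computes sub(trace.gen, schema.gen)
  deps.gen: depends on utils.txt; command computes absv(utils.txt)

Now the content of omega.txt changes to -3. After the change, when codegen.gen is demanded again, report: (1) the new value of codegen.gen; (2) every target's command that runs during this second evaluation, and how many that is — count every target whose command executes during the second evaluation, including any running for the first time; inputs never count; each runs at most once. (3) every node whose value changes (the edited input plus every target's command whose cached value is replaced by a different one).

First evaluation (everything demanded from the output):
  export.gen = min2(1, -4) = -4
  parser.gen = min2(1, -4) = -4
  schema.gen = headl([3, -3]) = 3
  trace.gen = neg(-4) = 4
  delta.gen = max2(3, 4) = 4
  graph.gen = add(-4, 4) = 0
  sync.gen = min2(0, 3) = 0
  codegen.gen = max2(0, 0) = 0

Propagation after the edit:
  export.gen: runs — omega.txt 1->-3; result -4 (same value as before).
  parser.gen: runs — omega.txt 1->-3; result -4 (same value as before).
  trace.gen: checked — values it read are unchanged (export.gen unchanged); reused cached 4 without running.
  delta.gen: checked — values it read are unchanged (schema.gen unchanged, trace.gen unchanged); reused cached 4 without running.
  graph.gen: checked — values it read are unchanged (parser.gen unchanged, delta.gen unchanged); reused cached 0 without running.
  sync.gen: checked — values it read are unchanged (graph.gen unchanged, schema.gen unchanged); reused cached 0 without running.
  codegen.gen: checked — values it read are unchanged (sync.gen unchanged, graph.gen unchanged); reused cached 0 without running.

Key observation: the cutoff stops propagation at trace.gen — its inputs' values are unchanged, so it reuses its cache.

New value of codegen.gen: 0.
Target commands that run: export.gen, parser.gen — 2 in total.
Values that change: omega.txt.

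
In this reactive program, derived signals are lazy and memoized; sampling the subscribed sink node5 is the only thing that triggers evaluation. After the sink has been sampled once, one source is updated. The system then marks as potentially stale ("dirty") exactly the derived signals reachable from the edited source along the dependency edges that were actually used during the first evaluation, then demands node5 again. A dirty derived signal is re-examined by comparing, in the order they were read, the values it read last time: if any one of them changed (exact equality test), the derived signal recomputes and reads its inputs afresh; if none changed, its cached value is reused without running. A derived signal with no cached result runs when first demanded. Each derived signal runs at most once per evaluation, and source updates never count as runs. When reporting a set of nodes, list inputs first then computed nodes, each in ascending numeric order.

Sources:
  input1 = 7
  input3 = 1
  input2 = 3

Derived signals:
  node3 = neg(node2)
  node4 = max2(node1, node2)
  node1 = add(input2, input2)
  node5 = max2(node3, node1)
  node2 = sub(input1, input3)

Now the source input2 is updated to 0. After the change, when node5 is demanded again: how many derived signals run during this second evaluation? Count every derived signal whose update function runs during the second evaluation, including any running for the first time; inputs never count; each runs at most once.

First demand of the output computes:
  node1 = add(3, 3) = 6
  node2 = sub(7, 1) = 6
  node3 = neg(6) = -6
  node5 = max2(-6, 6) = 6

After the edit, cleaning proceeds:
  node1: a read changed (input2 3->0; input2 3->0) — executes, giving 0.
  node5: a read changed (node1 6->0) — executes, giving 0.

2 derived signals run: node1, node5.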